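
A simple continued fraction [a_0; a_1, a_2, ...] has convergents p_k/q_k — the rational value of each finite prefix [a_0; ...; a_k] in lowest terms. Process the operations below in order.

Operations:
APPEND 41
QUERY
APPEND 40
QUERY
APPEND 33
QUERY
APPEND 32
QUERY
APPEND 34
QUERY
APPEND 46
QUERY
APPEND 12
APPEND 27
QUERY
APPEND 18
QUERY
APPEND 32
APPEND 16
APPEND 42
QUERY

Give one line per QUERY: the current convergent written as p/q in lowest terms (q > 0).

41/1
1641/40
54194/1321
1735849/42312
59073060/1439929
2719096609/66279046
885301370545/21579568033
15968112902178/389229013075
345155748025573669/8413306693418559

APPEND 41: p_0 = 41·1 + 0 = 41, q_0 = 41·0 + 1 = 1 → 41/1
APPEND 40: p_1 = 40·41 + 1 = 1641, q_1 = 40·1 + 0 = 40 → 1641/40
APPEND 33: p_2 = 33·1641 + 41 = 54194, q_2 = 33·40 + 1 = 1321 → 54194/1321
APPEND 32: p_3 = 32·54194 + 1641 = 1735849, q_3 = 32·1321 + 40 = 42312 → 1735849/42312
APPEND 34: p_4 = 34·1735849 + 54194 = 59073060, q_4 = 34·42312 + 1321 = 1439929 → 59073060/1439929
APPEND 46: p_5 = 46·59073060 + 1735849 = 2719096609, q_5 = 46·1439929 + 42312 = 66279046 → 2719096609/66279046
APPEND 12: p_6 = 12·2719096609 + 59073060 = 32688232368, q_6 = 12·66279046 + 1439929 = 796788481 → 32688232368/796788481
APPEND 27: p_7 = 27·32688232368 + 2719096609 = 885301370545, q_7 = 27·796788481 + 66279046 = 21579568033 → 885301370545/21579568033
APPEND 18: p_8 = 18·885301370545 + 32688232368 = 15968112902178, q_8 = 18·21579568033 + 796788481 = 389229013075 → 15968112902178/389229013075
APPEND 32: p_9 = 32·15968112902178 + 885301370545 = 511864914240241, q_9 = 32·389229013075 + 21579568033 = 12476907986433 → 511864914240241/12476907986433
APPEND 16: p_10 = 16·511864914240241 + 15968112902178 = 8205806740746034, q_10 = 16·12476907986433 + 389229013075 = 200019756796003 → 8205806740746034/200019756796003
APPEND 42: p_11 = 42·8205806740746034 + 511864914240241 = 345155748025573669, q_11 = 42·200019756796003 + 12476907986433 = 8413306693418559 → 345155748025573669/8413306693418559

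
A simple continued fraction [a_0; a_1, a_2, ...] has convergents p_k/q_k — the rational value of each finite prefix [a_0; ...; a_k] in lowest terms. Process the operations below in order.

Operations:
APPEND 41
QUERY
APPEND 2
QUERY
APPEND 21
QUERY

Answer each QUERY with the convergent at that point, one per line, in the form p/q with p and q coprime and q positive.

41/1
83/2
1784/43

APPEND 41: p_0 = 41·1 + 0 = 41, q_0 = 41·0 + 1 = 1 → 41/1
APPEND 2: p_1 = 2·41 + 1 = 83, q_1 = 2·1 + 0 = 2 → 83/2
APPEND 21: p_2 = 21·83 + 41 = 1784, q_2 = 21·2 + 1 = 43 → 1784/43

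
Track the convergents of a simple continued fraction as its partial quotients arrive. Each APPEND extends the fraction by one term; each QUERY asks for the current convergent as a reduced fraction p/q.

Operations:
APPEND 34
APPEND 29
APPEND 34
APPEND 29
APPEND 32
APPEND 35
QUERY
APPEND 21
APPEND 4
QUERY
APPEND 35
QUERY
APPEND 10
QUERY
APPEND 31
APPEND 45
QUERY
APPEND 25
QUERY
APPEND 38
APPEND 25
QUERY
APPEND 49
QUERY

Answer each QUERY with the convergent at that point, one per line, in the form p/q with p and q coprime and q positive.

APPEND 34: p_0 = 34·1 + 0 = 34, q_0 = 34·0 + 1 = 1 → 34/1
APPEND 29: p_1 = 29·34 + 1 = 987, q_1 = 29·1 + 0 = 29 → 987/29
APPEND 34: p_2 = 34·987 + 34 = 33592, q_2 = 34·29 + 1 = 987 → 33592/987
APPEND 29: p_3 = 29·33592 + 987 = 975155, q_3 = 29·987 + 29 = 28652 → 975155/28652
APPEND 32: p_4 = 32·975155 + 33592 = 31238552, q_4 = 32·28652 + 987 = 917851 → 31238552/917851
APPEND 35: p_5 = 35·31238552 + 975155 = 1094324475, q_5 = 35·917851 + 28652 = 32153437 → 1094324475/32153437
APPEND 21: p_6 = 21·1094324475 + 31238552 = 23012052527, q_6 = 21·32153437 + 917851 = 676140028 → 23012052527/676140028
APPEND 4: p_7 = 4·23012052527 + 1094324475 = 93142534583, q_7 = 4·676140028 + 32153437 = 2736713549 → 93142534583/2736713549
APPEND 35: p_8 = 35·93142534583 + 23012052527 = 3283000762932, q_8 = 35·2736713549 + 676140028 = 96461114243 → 3283000762932/96461114243
APPEND 10: p_9 = 10·3283000762932 + 93142534583 = 32923150163903, q_9 = 10·96461114243 + 2736713549 = 967347855979 → 32923150163903/967347855979
APPEND 31: p_10 = 31·32923150163903 + 3283000762932 = 1023900655843925, q_10 = 31·967347855979 + 96461114243 = 30084244649592 → 1023900655843925/30084244649592
APPEND 45: p_11 = 45·1023900655843925 + 32923150163903 = 46108452663140528, q_11 = 45·30084244649592 + 967347855979 = 1354758357087619 → 46108452663140528/1354758357087619
APPEND 25: p_12 = 25·46108452663140528 + 1023900655843925 = 1153735217234357125, q_12 = 25·1354758357087619 + 30084244649592 = 33899043171840067 → 1153735217234357125/33899043171840067
APPEND 38: p_13 = 38·1153735217234357125 + 46108452663140528 = 43888046707568711278, q_13 = 38·33899043171840067 + 1354758357087619 = 1289518398887010165 → 43888046707568711278/1289518398887010165
APPEND 25: p_14 = 25·43888046707568711278 + 1153735217234357125 = 1098354902906452139075, q_14 = 25·1289518398887010165 + 33899043171840067 = 32271859015347094192 → 1098354902906452139075/32271859015347094192
APPEND 49: p_15 = 49·1098354902906452139075 + 43888046707568711278 = 53863278289123723525953, q_15 = 49·32271859015347094192 + 1289518398887010165 = 1582610610150894625573 → 53863278289123723525953/1582610610150894625573

1094324475/32153437
93142534583/2736713549
3283000762932/96461114243
32923150163903/967347855979
46108452663140528/1354758357087619
1153735217234357125/33899043171840067
1098354902906452139075/32271859015347094192
53863278289123723525953/1582610610150894625573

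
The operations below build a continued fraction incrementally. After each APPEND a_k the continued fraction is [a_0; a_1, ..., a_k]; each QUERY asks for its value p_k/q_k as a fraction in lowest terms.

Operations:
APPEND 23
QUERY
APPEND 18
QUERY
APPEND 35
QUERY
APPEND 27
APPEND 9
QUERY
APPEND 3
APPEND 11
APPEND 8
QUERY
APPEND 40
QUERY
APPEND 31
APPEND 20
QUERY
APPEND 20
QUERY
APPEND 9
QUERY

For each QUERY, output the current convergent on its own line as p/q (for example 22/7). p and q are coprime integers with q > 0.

APPEND 23: p_0 = 23·1 + 0 = 23, q_0 = 23·0 + 1 = 1 → 23/1
APPEND 18: p_1 = 18·23 + 1 = 415, q_1 = 18·1 + 0 = 18 → 415/18
APPEND 35: p_2 = 35·415 + 23 = 14548, q_2 = 35·18 + 1 = 631 → 14548/631
APPEND 27: p_3 = 27·14548 + 415 = 393211, q_3 = 27·631 + 18 = 17055 → 393211/17055
APPEND 9: p_4 = 9·393211 + 14548 = 3553447, q_4 = 9·17055 + 631 = 154126 → 3553447/154126
APPEND 3: p_5 = 3·3553447 + 393211 = 11053552, q_5 = 3·154126 + 17055 = 479433 → 11053552/479433
APPEND 11: p_6 = 11·11053552 + 3553447 = 125142519, q_6 = 11·479433 + 154126 = 5427889 → 125142519/5427889
APPEND 8: p_7 = 8·125142519 + 11053552 = 1012193704, q_7 = 8·5427889 + 479433 = 43902545 → 1012193704/43902545
APPEND 40: p_8 = 40·1012193704 + 125142519 = 40612890679, q_8 = 40·43902545 + 5427889 = 1761529689 → 40612890679/1761529689
APPEND 31: p_9 = 31·40612890679 + 1012193704 = 1260011804753, q_9 = 31·1761529689 + 43902545 = 54651322904 → 1260011804753/54651322904
APPEND 20: p_10 = 20·1260011804753 + 40612890679 = 25240848985739, q_10 = 20·54651322904 + 1761529689 = 1094787987769 → 25240848985739/1094787987769
APPEND 20: p_11 = 20·25240848985739 + 1260011804753 = 506076991519533, q_11 = 20·1094787987769 + 54651322904 = 21950411078284 → 506076991519533/21950411078284
APPEND 9: p_12 = 9·506076991519533 + 25240848985739 = 4579933772661536, q_12 = 9·21950411078284 + 1094787987769 = 198648487692325 → 4579933772661536/198648487692325

23/1
415/18
14548/631
3553447/154126
1012193704/43902545
40612890679/1761529689
25240848985739/1094787987769
506076991519533/21950411078284
4579933772661536/198648487692325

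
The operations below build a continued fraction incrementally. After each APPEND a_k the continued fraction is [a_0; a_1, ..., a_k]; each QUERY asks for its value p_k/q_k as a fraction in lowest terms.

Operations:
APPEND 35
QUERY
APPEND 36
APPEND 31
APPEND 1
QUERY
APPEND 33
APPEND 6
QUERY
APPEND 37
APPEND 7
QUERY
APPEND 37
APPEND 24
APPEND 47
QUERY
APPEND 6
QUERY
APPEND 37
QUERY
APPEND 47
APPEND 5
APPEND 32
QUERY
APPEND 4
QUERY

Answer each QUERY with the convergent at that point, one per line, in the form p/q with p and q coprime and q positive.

APPEND 35: p_0 = 35·1 + 0 = 35, q_0 = 35·0 + 1 = 1 → 35/1
APPEND 36: p_1 = 36·35 + 1 = 1261, q_1 = 36·1 + 0 = 36 → 1261/36
APPEND 31: p_2 = 31·1261 + 35 = 39126, q_2 = 31·36 + 1 = 1117 → 39126/1117
APPEND 1: p_3 = 1·39126 + 1261 = 40387, q_3 = 1·1117 + 36 = 1153 → 40387/1153
APPEND 33: p_4 = 33·40387 + 39126 = 1371897, q_4 = 33·1153 + 1117 = 39166 → 1371897/39166
APPEND 6: p_5 = 6·1371897 + 40387 = 8271769, q_5 = 6·39166 + 1153 = 236149 → 8271769/236149
APPEND 37: p_6 = 37·8271769 + 1371897 = 307427350, q_6 = 37·236149 + 39166 = 8776679 → 307427350/8776679
APPEND 7: p_7 = 7·307427350 + 8271769 = 2160263219, q_7 = 7·8776679 + 236149 = 61672902 → 2160263219/61672902
APPEND 37: p_8 = 37·2160263219 + 307427350 = 80237166453, q_8 = 37·61672902 + 8776679 = 2290674053 → 80237166453/2290674053
APPEND 24: p_9 = 24·80237166453 + 2160263219 = 1927852258091, q_9 = 24·2290674053 + 61672902 = 55037850174 → 1927852258091/55037850174
APPEND 47: p_10 = 47·1927852258091 + 80237166453 = 90689293296730, q_10 = 47·55037850174 + 2290674053 = 2589069632231 → 90689293296730/2589069632231
APPEND 6: p_11 = 6·90689293296730 + 1927852258091 = 546063612038471, q_11 = 6·2589069632231 + 55037850174 = 15589455643560 → 546063612038471/15589455643560
APPEND 37: p_12 = 37·546063612038471 + 90689293296730 = 20295042938720157, q_12 = 37·15589455643560 + 2589069632231 = 579398928443951 → 20295042938720157/579398928443951
APPEND 47: p_13 = 47·20295042938720157 + 546063612038471 = 954413081731885850, q_13 = 47·579398928443951 + 15589455643560 = 27247339092509257 → 954413081731885850/27247339092509257
APPEND 5: p_14 = 5·954413081731885850 + 20295042938720157 = 4792360451598149407, q_14 = 5·27247339092509257 + 579398928443951 = 136816094390990236 → 4792360451598149407/136816094390990236
APPEND 32: p_15 = 32·4792360451598149407 + 954413081731885850 = 154309947532872666874, q_15 = 32·136816094390990236 + 27247339092509257 = 4405362359604196809 → 154309947532872666874/4405362359604196809
APPEND 4: p_16 = 4·154309947532872666874 + 4792360451598149407 = 622032150583088816903, q_16 = 4·4405362359604196809 + 136816094390990236 = 17758265532807777472 → 622032150583088816903/17758265532807777472

35/1
40387/1153
8271769/236149
2160263219/61672902
90689293296730/2589069632231
546063612038471/15589455643560
20295042938720157/579398928443951
154309947532872666874/4405362359604196809
622032150583088816903/17758265532807777472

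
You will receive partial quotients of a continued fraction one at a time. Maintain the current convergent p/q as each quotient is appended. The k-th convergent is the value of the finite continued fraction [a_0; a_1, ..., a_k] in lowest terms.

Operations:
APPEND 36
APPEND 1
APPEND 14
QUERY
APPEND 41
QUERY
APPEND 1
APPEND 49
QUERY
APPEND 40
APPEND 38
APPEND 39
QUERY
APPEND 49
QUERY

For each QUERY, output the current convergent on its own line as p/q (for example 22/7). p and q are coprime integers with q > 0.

554/15
22751/616
1164696/31535
69169751179/1872821838
3391090195977/91816258775

APPEND 36: p_0 = 36·1 + 0 = 36, q_0 = 36·0 + 1 = 1 → 36/1
APPEND 1: p_1 = 1·36 + 1 = 37, q_1 = 1·1 + 0 = 1 → 37/1
APPEND 14: p_2 = 14·37 + 36 = 554, q_2 = 14·1 + 1 = 15 → 554/15
APPEND 41: p_3 = 41·554 + 37 = 22751, q_3 = 41·15 + 1 = 616 → 22751/616
APPEND 1: p_4 = 1·22751 + 554 = 23305, q_4 = 1·616 + 15 = 631 → 23305/631
APPEND 49: p_5 = 49·23305 + 22751 = 1164696, q_5 = 49·631 + 616 = 31535 → 1164696/31535
APPEND 40: p_6 = 40·1164696 + 23305 = 46611145, q_6 = 40·31535 + 631 = 1262031 → 46611145/1262031
APPEND 38: p_7 = 38·46611145 + 1164696 = 1772388206, q_7 = 38·1262031 + 31535 = 47988713 → 1772388206/47988713
APPEND 39: p_8 = 39·1772388206 + 46611145 = 69169751179, q_8 = 39·47988713 + 1262031 = 1872821838 → 69169751179/1872821838
APPEND 49: p_9 = 49·69169751179 + 1772388206 = 3391090195977, q_9 = 49·1872821838 + 47988713 = 91816258775 → 3391090195977/91816258775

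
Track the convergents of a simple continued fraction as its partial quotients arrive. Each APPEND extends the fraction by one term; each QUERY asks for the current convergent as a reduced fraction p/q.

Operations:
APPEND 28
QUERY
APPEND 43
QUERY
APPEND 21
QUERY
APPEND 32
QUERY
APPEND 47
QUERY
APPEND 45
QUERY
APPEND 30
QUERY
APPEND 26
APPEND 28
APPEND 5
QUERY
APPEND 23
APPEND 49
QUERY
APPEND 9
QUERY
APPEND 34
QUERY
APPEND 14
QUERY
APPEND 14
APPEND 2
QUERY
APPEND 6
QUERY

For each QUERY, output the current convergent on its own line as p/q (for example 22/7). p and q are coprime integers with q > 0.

APPEND 28: p_0 = 28·1 + 0 = 28, q_0 = 28·0 + 1 = 1 → 28/1
APPEND 43: p_1 = 43·28 + 1 = 1205, q_1 = 43·1 + 0 = 43 → 1205/43
APPEND 21: p_2 = 21·1205 + 28 = 25333, q_2 = 21·43 + 1 = 904 → 25333/904
APPEND 32: p_3 = 32·25333 + 1205 = 811861, q_3 = 32·904 + 43 = 28971 → 811861/28971
APPEND 47: p_4 = 47·811861 + 25333 = 38182800, q_4 = 47·28971 + 904 = 1362541 → 38182800/1362541
APPEND 45: p_5 = 45·38182800 + 811861 = 1719037861, q_5 = 45·1362541 + 28971 = 61343316 → 1719037861/61343316
APPEND 30: p_6 = 30·1719037861 + 38182800 = 51609318630, q_6 = 30·61343316 + 1362541 = 1841662021 → 51609318630/1841662021
APPEND 26: p_7 = 26·51609318630 + 1719037861 = 1343561322241, q_7 = 26·1841662021 + 61343316 = 47944555862 → 1343561322241/47944555862
APPEND 28: p_8 = 28·1343561322241 + 51609318630 = 37671326341378, q_8 = 28·47944555862 + 1841662021 = 1344289226157 → 37671326341378/1344289226157
APPEND 5: p_9 = 5·37671326341378 + 1343561322241 = 189700193029131, q_9 = 5·1344289226157 + 47944555862 = 6769390686647 → 189700193029131/6769390686647
APPEND 23: p_10 = 23·189700193029131 + 37671326341378 = 4400775766011391, q_10 = 23·6769390686647 + 1344289226157 = 157040275019038 → 4400775766011391/157040275019038
APPEND 49: p_11 = 49·4400775766011391 + 189700193029131 = 215827712727587290, q_11 = 49·157040275019038 + 6769390686647 = 7701742866619509 → 215827712727587290/7701742866619509
APPEND 9: p_12 = 9·215827712727587290 + 4400775766011391 = 1946850190314297001, q_12 = 9·7701742866619509 + 157040275019038 = 69472726074594619 → 1946850190314297001/69472726074594619
APPEND 34: p_13 = 34·1946850190314297001 + 215827712727587290 = 66408734183413685324, q_13 = 34·69472726074594619 + 7701742866619509 = 2369774429402836555 → 66408734183413685324/2369774429402836555
APPEND 14: p_14 = 14·66408734183413685324 + 1946850190314297001 = 931669128758105891537, q_14 = 14·2369774429402836555 + 69472726074594619 = 33246314737714306389 → 931669128758105891537/33246314737714306389
APPEND 14: p_15 = 14·931669128758105891537 + 66408734183413685324 = 13109776536796896166842, q_15 = 14·33246314737714306389 + 2369774429402836555 = 467818180757403126001 → 13109776536796896166842/467818180757403126001
APPEND 2: p_16 = 2·13109776536796896166842 + 931669128758105891537 = 27151222202351898225221, q_16 = 2·467818180757403126001 + 33246314737714306389 = 968882676252520558391 → 27151222202351898225221/968882676252520558391
APPEND 6: p_17 = 6·27151222202351898225221 + 13109776536796896166842 = 176017109750908285518168, q_17 = 6·968882676252520558391 + 467818180757403126001 = 6281114238272526476347 → 176017109750908285518168/6281114238272526476347

28/1
1205/43
25333/904
811861/28971
38182800/1362541
1719037861/61343316
51609318630/1841662021
189700193029131/6769390686647
215827712727587290/7701742866619509
1946850190314297001/69472726074594619
66408734183413685324/2369774429402836555
931669128758105891537/33246314737714306389
27151222202351898225221/968882676252520558391
176017109750908285518168/6281114238272526476347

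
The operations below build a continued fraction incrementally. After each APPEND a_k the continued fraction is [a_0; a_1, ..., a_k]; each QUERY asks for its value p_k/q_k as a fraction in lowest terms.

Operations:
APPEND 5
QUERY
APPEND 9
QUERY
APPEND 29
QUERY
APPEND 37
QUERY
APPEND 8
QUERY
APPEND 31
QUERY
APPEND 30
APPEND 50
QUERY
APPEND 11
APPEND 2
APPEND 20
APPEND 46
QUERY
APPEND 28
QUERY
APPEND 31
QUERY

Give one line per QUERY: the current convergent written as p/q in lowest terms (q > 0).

5/1
46/9
1339/262
49589/9703
398051/77886
12389170/2424169
18616046720/3642571969
404465911419168/79141195416569
11333828932741015/2217672107982527
351753162826390633/68826976542874906

APPEND 5: p_0 = 5·1 + 0 = 5, q_0 = 5·0 + 1 = 1 → 5/1
APPEND 9: p_1 = 9·5 + 1 = 46, q_1 = 9·1 + 0 = 9 → 46/9
APPEND 29: p_2 = 29·46 + 5 = 1339, q_2 = 29·9 + 1 = 262 → 1339/262
APPEND 37: p_3 = 37·1339 + 46 = 49589, q_3 = 37·262 + 9 = 9703 → 49589/9703
APPEND 8: p_4 = 8·49589 + 1339 = 398051, q_4 = 8·9703 + 262 = 77886 → 398051/77886
APPEND 31: p_5 = 31·398051 + 49589 = 12389170, q_5 = 31·77886 + 9703 = 2424169 → 12389170/2424169
APPEND 30: p_6 = 30·12389170 + 398051 = 372073151, q_6 = 30·2424169 + 77886 = 72802956 → 372073151/72802956
APPEND 50: p_7 = 50·372073151 + 12389170 = 18616046720, q_7 = 50·72802956 + 2424169 = 3642571969 → 18616046720/3642571969
APPEND 11: p_8 = 11·18616046720 + 372073151 = 205148587071, q_8 = 11·3642571969 + 72802956 = 40141094615 → 205148587071/40141094615
APPEND 2: p_9 = 2·205148587071 + 18616046720 = 428913220862, q_9 = 2·40141094615 + 3642571969 = 83924761199 → 428913220862/83924761199
APPEND 20: p_10 = 20·428913220862 + 205148587071 = 8783413004311, q_10 = 20·83924761199 + 40141094615 = 1718636318595 → 8783413004311/1718636318595
APPEND 46: p_11 = 46·8783413004311 + 428913220862 = 404465911419168, q_11 = 46·1718636318595 + 83924761199 = 79141195416569 → 404465911419168/79141195416569
APPEND 28: p_12 = 28·404465911419168 + 8783413004311 = 11333828932741015, q_12 = 28·79141195416569 + 1718636318595 = 2217672107982527 → 11333828932741015/2217672107982527
APPEND 31: p_13 = 31·11333828932741015 + 404465911419168 = 351753162826390633, q_13 = 31·2217672107982527 + 79141195416569 = 68826976542874906 → 351753162826390633/68826976542874906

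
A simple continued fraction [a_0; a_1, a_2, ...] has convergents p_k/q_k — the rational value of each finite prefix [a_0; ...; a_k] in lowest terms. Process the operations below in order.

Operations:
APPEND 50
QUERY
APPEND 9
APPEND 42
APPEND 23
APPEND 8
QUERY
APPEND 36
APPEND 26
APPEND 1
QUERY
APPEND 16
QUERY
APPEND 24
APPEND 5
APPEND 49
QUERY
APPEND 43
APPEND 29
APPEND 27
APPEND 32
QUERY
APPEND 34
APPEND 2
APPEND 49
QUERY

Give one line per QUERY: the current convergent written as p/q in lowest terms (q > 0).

50/1
3517128/70187
3433971753/68527553
58250465926/1162432943
347609780708716/6936821087717
375907485095543154423/7501523588677446988
1284885682628025196604397/25640884098219655905145

APPEND 50: p_0 = 50·1 + 0 = 50, q_0 = 50·0 + 1 = 1 → 50/1
APPEND 9: p_1 = 9·50 + 1 = 451, q_1 = 9·1 + 0 = 9 → 451/9
APPEND 42: p_2 = 42·451 + 50 = 18992, q_2 = 42·9 + 1 = 379 → 18992/379
APPEND 23: p_3 = 23·18992 + 451 = 437267, q_3 = 23·379 + 9 = 8726 → 437267/8726
APPEND 8: p_4 = 8·437267 + 18992 = 3517128, q_4 = 8·8726 + 379 = 70187 → 3517128/70187
APPEND 36: p_5 = 36·3517128 + 437267 = 127053875, q_5 = 36·70187 + 8726 = 2535458 → 127053875/2535458
APPEND 26: p_6 = 26·127053875 + 3517128 = 3306917878, q_6 = 26·2535458 + 70187 = 65992095 → 3306917878/65992095
APPEND 1: p_7 = 1·3306917878 + 127053875 = 3433971753, q_7 = 1·65992095 + 2535458 = 68527553 → 3433971753/68527553
APPEND 16: p_8 = 16·3433971753 + 3306917878 = 58250465926, q_8 = 16·68527553 + 65992095 = 1162432943 → 58250465926/1162432943
APPEND 24: p_9 = 24·58250465926 + 3433971753 = 1401445153977, q_9 = 24·1162432943 + 68527553 = 27966918185 → 1401445153977/27966918185
APPEND 5: p_10 = 5·1401445153977 + 58250465926 = 7065476235811, q_10 = 5·27966918185 + 1162432943 = 140997023868 → 7065476235811/140997023868
APPEND 49: p_11 = 49·7065476235811 + 1401445153977 = 347609780708716, q_11 = 49·140997023868 + 27966918185 = 6936821087717 → 347609780708716/6936821087717
APPEND 43: p_12 = 43·347609780708716 + 7065476235811 = 14954286046710599, q_12 = 43·6936821087717 + 140997023868 = 298424303795699 → 14954286046710599/298424303795699
APPEND 29: p_13 = 29·14954286046710599 + 347609780708716 = 434021905135316087, q_13 = 29·298424303795699 + 6936821087717 = 8661241631162988 → 434021905135316087/8661241631162988
APPEND 27: p_14 = 27·434021905135316087 + 14954286046710599 = 11733545724700244948, q_14 = 27·8661241631162988 + 298424303795699 = 234151948345196375 → 11733545724700244948/234151948345196375
APPEND 32: p_15 = 32·11733545724700244948 + 434021905135316087 = 375907485095543154423, q_15 = 32·234151948345196375 + 8661241631162988 = 7501523588677446988 → 375907485095543154423/7501523588677446988
APPEND 34: p_16 = 34·375907485095543154423 + 11733545724700244948 = 12792588038973167495330, q_16 = 34·7501523588677446988 + 234151948345196375 = 255285953963378393967 → 12792588038973167495330/255285953963378393967
APPEND 2: p_17 = 2·12792588038973167495330 + 375907485095543154423 = 25961083563041878145083, q_17 = 2·255285953963378393967 + 7501523588677446988 = 518073431515434234922 → 25961083563041878145083/518073431515434234922
APPEND 49: p_18 = 49·25961083563041878145083 + 12792588038973167495330 = 1284885682628025196604397, q_18 = 49·518073431515434234922 + 255285953963378393967 = 25640884098219655905145 → 1284885682628025196604397/25640884098219655905145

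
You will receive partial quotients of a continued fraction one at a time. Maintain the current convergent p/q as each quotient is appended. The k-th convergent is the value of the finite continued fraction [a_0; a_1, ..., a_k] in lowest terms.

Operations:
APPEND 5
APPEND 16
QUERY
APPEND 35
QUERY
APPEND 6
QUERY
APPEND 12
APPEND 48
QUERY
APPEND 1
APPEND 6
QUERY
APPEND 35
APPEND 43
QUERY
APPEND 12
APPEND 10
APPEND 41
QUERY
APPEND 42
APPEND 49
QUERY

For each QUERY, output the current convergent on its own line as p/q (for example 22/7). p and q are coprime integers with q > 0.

81/16
2840/561
17121/3382
10015137/1978342
71355711/14095264
107901308213/21314305525
537623859475303/106199631757622
1107608502275967614/218791657029727653

APPEND 5: p_0 = 5·1 + 0 = 5, q_0 = 5·0 + 1 = 1 → 5/1
APPEND 16: p_1 = 16·5 + 1 = 81, q_1 = 16·1 + 0 = 16 → 81/16
APPEND 35: p_2 = 35·81 + 5 = 2840, q_2 = 35·16 + 1 = 561 → 2840/561
APPEND 6: p_3 = 6·2840 + 81 = 17121, q_3 = 6·561 + 16 = 3382 → 17121/3382
APPEND 12: p_4 = 12·17121 + 2840 = 208292, q_4 = 12·3382 + 561 = 41145 → 208292/41145
APPEND 48: p_5 = 48·208292 + 17121 = 10015137, q_5 = 48·41145 + 3382 = 1978342 → 10015137/1978342
APPEND 1: p_6 = 1·10015137 + 208292 = 10223429, q_6 = 1·1978342 + 41145 = 2019487 → 10223429/2019487
APPEND 6: p_7 = 6·10223429 + 10015137 = 71355711, q_7 = 6·2019487 + 1978342 = 14095264 → 71355711/14095264
APPEND 35: p_8 = 35·71355711 + 10223429 = 2507673314, q_8 = 35·14095264 + 2019487 = 495353727 → 2507673314/495353727
APPEND 43: p_9 = 43·2507673314 + 71355711 = 107901308213, q_9 = 43·495353727 + 14095264 = 21314305525 → 107901308213/21314305525
APPEND 12: p_10 = 12·107901308213 + 2507673314 = 1297323371870, q_10 = 12·21314305525 + 495353727 = 256267020027 → 1297323371870/256267020027
APPEND 10: p_11 = 10·1297323371870 + 107901308213 = 13081135026913, q_11 = 10·256267020027 + 21314305525 = 2583984505795 → 13081135026913/2583984505795
APPEND 41: p_12 = 41·13081135026913 + 1297323371870 = 537623859475303, q_12 = 41·2583984505795 + 256267020027 = 106199631757622 → 537623859475303/106199631757622
APPEND 42: p_13 = 42·537623859475303 + 13081135026913 = 22593283232989639, q_13 = 42·106199631757622 + 2583984505795 = 4462968518325919 → 22593283232989639/4462968518325919
APPEND 49: p_14 = 49·22593283232989639 + 537623859475303 = 1107608502275967614, q_14 = 49·4462968518325919 + 106199631757622 = 218791657029727653 → 1107608502275967614/218791657029727653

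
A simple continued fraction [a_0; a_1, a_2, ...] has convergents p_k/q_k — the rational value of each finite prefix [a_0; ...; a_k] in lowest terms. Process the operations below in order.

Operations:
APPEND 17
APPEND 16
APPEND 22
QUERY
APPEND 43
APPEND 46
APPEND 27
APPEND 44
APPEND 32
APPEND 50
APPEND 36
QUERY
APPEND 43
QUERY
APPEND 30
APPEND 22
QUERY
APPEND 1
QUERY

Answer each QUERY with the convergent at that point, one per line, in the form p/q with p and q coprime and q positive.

6023/353
819388130674491/48023245387552
35256437770436966/2066332790477363
23322531905133673328/1366902485904063087
24381044426377456799/1428940492863771529

APPEND 17: p_0 = 17·1 + 0 = 17, q_0 = 17·0 + 1 = 1 → 17/1
APPEND 16: p_1 = 16·17 + 1 = 273, q_1 = 16·1 + 0 = 16 → 273/16
APPEND 22: p_2 = 22·273 + 17 = 6023, q_2 = 22·16 + 1 = 353 → 6023/353
APPEND 43: p_3 = 43·6023 + 273 = 259262, q_3 = 43·353 + 16 = 15195 → 259262/15195
APPEND 46: p_4 = 46·259262 + 6023 = 11932075, q_4 = 46·15195 + 353 = 699323 → 11932075/699323
APPEND 27: p_5 = 27·11932075 + 259262 = 322425287, q_5 = 27·699323 + 15195 = 18896916 → 322425287/18896916
APPEND 44: p_6 = 44·322425287 + 11932075 = 14198644703, q_6 = 44·18896916 + 699323 = 832163627 → 14198644703/832163627
APPEND 32: p_7 = 32·14198644703 + 322425287 = 454679055783, q_7 = 32·832163627 + 18896916 = 26648132980 → 454679055783/26648132980
APPEND 50: p_8 = 50·454679055783 + 14198644703 = 22748151433853, q_8 = 50·26648132980 + 832163627 = 1333238812627 → 22748151433853/1333238812627
APPEND 36: p_9 = 36·22748151433853 + 454679055783 = 819388130674491, q_9 = 36·1333238812627 + 26648132980 = 48023245387552 → 819388130674491/48023245387552
APPEND 43: p_10 = 43·819388130674491 + 22748151433853 = 35256437770436966, q_10 = 43·48023245387552 + 1333238812627 = 2066332790477363 → 35256437770436966/2066332790477363
APPEND 30: p_11 = 30·35256437770436966 + 819388130674491 = 1058512521243783471, q_11 = 30·2066332790477363 + 48023245387552 = 62038006959708442 → 1058512521243783471/62038006959708442
APPEND 22: p_12 = 22·1058512521243783471 + 35256437770436966 = 23322531905133673328, q_12 = 22·62038006959708442 + 2066332790477363 = 1366902485904063087 → 23322531905133673328/1366902485904063087
APPEND 1: p_13 = 1·23322531905133673328 + 1058512521243783471 = 24381044426377456799, q_13 = 1·1366902485904063087 + 62038006959708442 = 1428940492863771529 → 24381044426377456799/1428940492863771529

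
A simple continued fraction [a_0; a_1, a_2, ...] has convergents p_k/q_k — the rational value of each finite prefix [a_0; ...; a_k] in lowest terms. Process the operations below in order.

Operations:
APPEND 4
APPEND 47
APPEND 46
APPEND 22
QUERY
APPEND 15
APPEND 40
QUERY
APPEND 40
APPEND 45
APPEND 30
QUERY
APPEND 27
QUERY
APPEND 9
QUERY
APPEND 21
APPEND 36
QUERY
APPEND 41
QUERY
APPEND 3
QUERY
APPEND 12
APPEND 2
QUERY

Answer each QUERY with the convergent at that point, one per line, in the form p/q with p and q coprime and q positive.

191545/47633
115466465/28713953
6247165172973/1553531643668
168881544458021/41997100457999
1526181065295162/379527435765659
1161398802028926390/288814164491091827
47649569567101638413/11849392817386301745
144110107503333841629/35836992616649997062
3698051826717549317551/919623601051022530040

APPEND 4: p_0 = 4·1 + 0 = 4, q_0 = 4·0 + 1 = 1 → 4/1
APPEND 47: p_1 = 47·4 + 1 = 189, q_1 = 47·1 + 0 = 47 → 189/47
APPEND 46: p_2 = 46·189 + 4 = 8698, q_2 = 46·47 + 1 = 2163 → 8698/2163
APPEND 22: p_3 = 22·8698 + 189 = 191545, q_3 = 22·2163 + 47 = 47633 → 191545/47633
APPEND 15: p_4 = 15·191545 + 8698 = 2881873, q_4 = 15·47633 + 2163 = 716658 → 2881873/716658
APPEND 40: p_5 = 40·2881873 + 191545 = 115466465, q_5 = 40·716658 + 47633 = 28713953 → 115466465/28713953
APPEND 40: p_6 = 40·115466465 + 2881873 = 4621540473, q_6 = 40·28713953 + 716658 = 1149274778 → 4621540473/1149274778
APPEND 45: p_7 = 45·4621540473 + 115466465 = 208084787750, q_7 = 45·1149274778 + 28713953 = 51746078963 → 208084787750/51746078963
APPEND 30: p_8 = 30·208084787750 + 4621540473 = 6247165172973, q_8 = 30·51746078963 + 1149274778 = 1553531643668 → 6247165172973/1553531643668
APPEND 27: p_9 = 27·6247165172973 + 208084787750 = 168881544458021, q_9 = 27·1553531643668 + 51746078963 = 41997100457999 → 168881544458021/41997100457999
APPEND 9: p_10 = 9·168881544458021 + 6247165172973 = 1526181065295162, q_10 = 9·41997100457999 + 1553531643668 = 379527435765659 → 1526181065295162/379527435765659
APPEND 21: p_11 = 21·1526181065295162 + 168881544458021 = 32218683915656423, q_11 = 21·379527435765659 + 41997100457999 = 8012073251536838 → 32218683915656423/8012073251536838
APPEND 36: p_12 = 36·32218683915656423 + 1526181065295162 = 1161398802028926390, q_12 = 36·8012073251536838 + 379527435765659 = 288814164491091827 → 1161398802028926390/288814164491091827
APPEND 41: p_13 = 41·1161398802028926390 + 32218683915656423 = 47649569567101638413, q_13 = 41·288814164491091827 + 8012073251536838 = 11849392817386301745 → 47649569567101638413/11849392817386301745
APPEND 3: p_14 = 3·47649569567101638413 + 1161398802028926390 = 144110107503333841629, q_14 = 3·11849392817386301745 + 288814164491091827 = 35836992616649997062 → 144110107503333841629/35836992616649997062
APPEND 12: p_15 = 12·144110107503333841629 + 47649569567101638413 = 1776970859607107737961, q_15 = 12·35836992616649997062 + 11849392817386301745 = 441893304217186266489 → 1776970859607107737961/441893304217186266489
APPEND 2: p_16 = 2·1776970859607107737961 + 144110107503333841629 = 3698051826717549317551, q_16 = 2·441893304217186266489 + 35836992616649997062 = 919623601051022530040 → 3698051826717549317551/919623601051022530040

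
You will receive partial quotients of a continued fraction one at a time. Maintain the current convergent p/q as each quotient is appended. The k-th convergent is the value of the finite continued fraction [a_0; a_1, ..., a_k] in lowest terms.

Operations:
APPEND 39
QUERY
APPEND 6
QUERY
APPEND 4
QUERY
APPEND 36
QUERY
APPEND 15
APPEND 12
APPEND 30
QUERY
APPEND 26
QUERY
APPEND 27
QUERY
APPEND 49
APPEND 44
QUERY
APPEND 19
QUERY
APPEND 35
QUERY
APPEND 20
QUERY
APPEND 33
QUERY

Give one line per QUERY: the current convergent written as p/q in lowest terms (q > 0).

39/1
235/6
979/25
35479/906
193536574/4942195
5038384371/128661356
136229914591/3478798807
294069614685111/7509430126363
5594002983216439/142849762203796
196084174027260476/5007251107259223
3927277483528425959/100287871907388256
129796241130465317123/3314507024051071671

APPEND 39: p_0 = 39·1 + 0 = 39, q_0 = 39·0 + 1 = 1 → 39/1
APPEND 6: p_1 = 6·39 + 1 = 235, q_1 = 6·1 + 0 = 6 → 235/6
APPEND 4: p_2 = 4·235 + 39 = 979, q_2 = 4·6 + 1 = 25 → 979/25
APPEND 36: p_3 = 36·979 + 235 = 35479, q_3 = 36·25 + 6 = 906 → 35479/906
APPEND 15: p_4 = 15·35479 + 979 = 533164, q_4 = 15·906 + 25 = 13615 → 533164/13615
APPEND 12: p_5 = 12·533164 + 35479 = 6433447, q_5 = 12·13615 + 906 = 164286 → 6433447/164286
APPEND 30: p_6 = 30·6433447 + 533164 = 193536574, q_6 = 30·164286 + 13615 = 4942195 → 193536574/4942195
APPEND 26: p_7 = 26·193536574 + 6433447 = 5038384371, q_7 = 26·4942195 + 164286 = 128661356 → 5038384371/128661356
APPEND 27: p_8 = 27·5038384371 + 193536574 = 136229914591, q_8 = 27·128661356 + 4942195 = 3478798807 → 136229914591/3478798807
APPEND 49: p_9 = 49·136229914591 + 5038384371 = 6680304199330, q_9 = 49·3478798807 + 128661356 = 170589802899 → 6680304199330/170589802899
APPEND 44: p_10 = 44·6680304199330 + 136229914591 = 294069614685111, q_10 = 44·170589802899 + 3478798807 = 7509430126363 → 294069614685111/7509430126363
APPEND 19: p_11 = 19·294069614685111 + 6680304199330 = 5594002983216439, q_11 = 19·7509430126363 + 170589802899 = 142849762203796 → 5594002983216439/142849762203796
APPEND 35: p_12 = 35·5594002983216439 + 294069614685111 = 196084174027260476, q_12 = 35·142849762203796 + 7509430126363 = 5007251107259223 → 196084174027260476/5007251107259223
APPEND 20: p_13 = 20·196084174027260476 + 5594002983216439 = 3927277483528425959, q_13 = 20·5007251107259223 + 142849762203796 = 100287871907388256 → 3927277483528425959/100287871907388256
APPEND 33: p_14 = 33·3927277483528425959 + 196084174027260476 = 129796241130465317123, q_14 = 33·100287871907388256 + 5007251107259223 = 3314507024051071671 → 129796241130465317123/3314507024051071671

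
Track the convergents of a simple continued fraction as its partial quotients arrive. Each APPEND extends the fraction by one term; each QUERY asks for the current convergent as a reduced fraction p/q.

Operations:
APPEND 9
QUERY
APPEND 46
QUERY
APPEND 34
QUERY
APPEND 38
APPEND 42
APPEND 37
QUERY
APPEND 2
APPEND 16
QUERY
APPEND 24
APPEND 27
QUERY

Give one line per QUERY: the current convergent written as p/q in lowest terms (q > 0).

APPEND 9: p_0 = 9·1 + 0 = 9, q_0 = 9·0 + 1 = 1 → 9/1
APPEND 46: p_1 = 46·9 + 1 = 415, q_1 = 46·1 + 0 = 46 → 415/46
APPEND 34: p_2 = 34·415 + 9 = 14119, q_2 = 34·46 + 1 = 1565 → 14119/1565
APPEND 38: p_3 = 38·14119 + 415 = 536937, q_3 = 38·1565 + 46 = 59516 → 536937/59516
APPEND 42: p_4 = 42·536937 + 14119 = 22565473, q_4 = 42·59516 + 1565 = 2501237 → 22565473/2501237
APPEND 37: p_5 = 37·22565473 + 536937 = 835459438, q_5 = 37·2501237 + 59516 = 92605285 → 835459438/92605285
APPEND 2: p_6 = 2·835459438 + 22565473 = 1693484349, q_6 = 2·92605285 + 2501237 = 187711807 → 1693484349/187711807
APPEND 16: p_7 = 16·1693484349 + 835459438 = 27931209022, q_7 = 16·187711807 + 92605285 = 3095994197 → 27931209022/3095994197
APPEND 24: p_8 = 24·27931209022 + 1693484349 = 672042500877, q_8 = 24·3095994197 + 187711807 = 74491572535 → 672042500877/74491572535
APPEND 27: p_9 = 27·672042500877 + 27931209022 = 18173078732701, q_9 = 27·74491572535 + 3095994197 = 2014368452642 → 18173078732701/2014368452642

9/1
415/46
14119/1565
835459438/92605285
27931209022/3095994197
18173078732701/2014368452642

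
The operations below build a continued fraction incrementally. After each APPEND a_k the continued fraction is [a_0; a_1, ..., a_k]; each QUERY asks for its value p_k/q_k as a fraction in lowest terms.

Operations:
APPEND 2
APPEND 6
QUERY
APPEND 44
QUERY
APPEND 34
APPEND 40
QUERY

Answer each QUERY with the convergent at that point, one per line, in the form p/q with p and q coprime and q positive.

13/6
574/265
781734/360905

APPEND 2: p_0 = 2·1 + 0 = 2, q_0 = 2·0 + 1 = 1 → 2/1
APPEND 6: p_1 = 6·2 + 1 = 13, q_1 = 6·1 + 0 = 6 → 13/6
APPEND 44: p_2 = 44·13 + 2 = 574, q_2 = 44·6 + 1 = 265 → 574/265
APPEND 34: p_3 = 34·574 + 13 = 19529, q_3 = 34·265 + 6 = 9016 → 19529/9016
APPEND 40: p_4 = 40·19529 + 574 = 781734, q_4 = 40·9016 + 265 = 360905 → 781734/360905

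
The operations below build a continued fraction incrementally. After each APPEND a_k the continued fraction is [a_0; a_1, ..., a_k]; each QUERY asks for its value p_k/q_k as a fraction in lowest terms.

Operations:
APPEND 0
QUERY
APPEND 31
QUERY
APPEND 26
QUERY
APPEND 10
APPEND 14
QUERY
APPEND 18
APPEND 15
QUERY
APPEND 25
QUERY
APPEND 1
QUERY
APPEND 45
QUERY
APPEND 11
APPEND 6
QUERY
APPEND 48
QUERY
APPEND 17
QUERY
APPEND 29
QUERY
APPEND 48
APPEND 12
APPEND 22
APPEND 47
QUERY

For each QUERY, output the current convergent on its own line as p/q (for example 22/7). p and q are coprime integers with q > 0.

0/1
1/31
26/807
3680/114221
1001195/31075406
25096376/778949229
26097571/810024635
1199487071/37230057804
80522219183/2499274020678
3878286976136/120375493653023
66011400813495/2048882666122069
1918208910567491/59537972811193024
1150695213782534889606/35715640759841013264047

APPEND 0: p_0 = 0·1 + 0 = 0, q_0 = 0·0 + 1 = 1 → 0/1
APPEND 31: p_1 = 31·0 + 1 = 1, q_1 = 31·1 + 0 = 31 → 1/31
APPEND 26: p_2 = 26·1 + 0 = 26, q_2 = 26·31 + 1 = 807 → 26/807
APPEND 10: p_3 = 10·26 + 1 = 261, q_3 = 10·807 + 31 = 8101 → 261/8101
APPEND 14: p_4 = 14·261 + 26 = 3680, q_4 = 14·8101 + 807 = 114221 → 3680/114221
APPEND 18: p_5 = 18·3680 + 261 = 66501, q_5 = 18·114221 + 8101 = 2064079 → 66501/2064079
APPEND 15: p_6 = 15·66501 + 3680 = 1001195, q_6 = 15·2064079 + 114221 = 31075406 → 1001195/31075406
APPEND 25: p_7 = 25·1001195 + 66501 = 25096376, q_7 = 25·31075406 + 2064079 = 778949229 → 25096376/778949229
APPEND 1: p_8 = 1·25096376 + 1001195 = 26097571, q_8 = 1·778949229 + 31075406 = 810024635 → 26097571/810024635
APPEND 45: p_9 = 45·26097571 + 25096376 = 1199487071, q_9 = 45·810024635 + 778949229 = 37230057804 → 1199487071/37230057804
APPEND 11: p_10 = 11·1199487071 + 26097571 = 13220455352, q_10 = 11·37230057804 + 810024635 = 410340660479 → 13220455352/410340660479
APPEND 6: p_11 = 6·13220455352 + 1199487071 = 80522219183, q_11 = 6·410340660479 + 37230057804 = 2499274020678 → 80522219183/2499274020678
APPEND 48: p_12 = 48·80522219183 + 13220455352 = 3878286976136, q_12 = 48·2499274020678 + 410340660479 = 120375493653023 → 3878286976136/120375493653023
APPEND 17: p_13 = 17·3878286976136 + 80522219183 = 66011400813495, q_13 = 17·120375493653023 + 2499274020678 = 2048882666122069 → 66011400813495/2048882666122069
APPEND 29: p_14 = 29·66011400813495 + 3878286976136 = 1918208910567491, q_14 = 29·2048882666122069 + 120375493653023 = 59537972811193024 → 1918208910567491/59537972811193024
APPEND 48: p_15 = 48·1918208910567491 + 66011400813495 = 92140039108053063, q_15 = 48·59537972811193024 + 2048882666122069 = 2859871577603387221 → 92140039108053063/2859871577603387221
APPEND 12: p_16 = 12·92140039108053063 + 1918208910567491 = 1107598678207204247, q_16 = 12·2859871577603387221 + 59537972811193024 = 34377996904051839676 → 1107598678207204247/34377996904051839676
APPEND 22: p_17 = 22·1107598678207204247 + 92140039108053063 = 24459310959666546497, q_17 = 22·34377996904051839676 + 2859871577603387221 = 759175803466743860093 → 24459310959666546497/759175803466743860093
APPEND 47: p_18 = 47·24459310959666546497 + 1107598678207204247 = 1150695213782534889606, q_18 = 47·759175803466743860093 + 34377996904051839676 = 35715640759841013264047 → 1150695213782534889606/35715640759841013264047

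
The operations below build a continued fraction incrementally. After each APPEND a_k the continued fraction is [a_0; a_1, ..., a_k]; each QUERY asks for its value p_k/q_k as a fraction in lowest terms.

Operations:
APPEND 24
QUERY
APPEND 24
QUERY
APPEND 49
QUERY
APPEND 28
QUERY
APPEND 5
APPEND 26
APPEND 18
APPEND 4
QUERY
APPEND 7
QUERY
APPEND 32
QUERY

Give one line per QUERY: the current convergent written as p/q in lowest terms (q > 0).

24/1
577/24
28297/1177
792893/32980
7652114513/318285994
55451679043/2306485711
1782105843889/74125828746

APPEND 24: p_0 = 24·1 + 0 = 24, q_0 = 24·0 + 1 = 1 → 24/1
APPEND 24: p_1 = 24·24 + 1 = 577, q_1 = 24·1 + 0 = 24 → 577/24
APPEND 49: p_2 = 49·577 + 24 = 28297, q_2 = 49·24 + 1 = 1177 → 28297/1177
APPEND 28: p_3 = 28·28297 + 577 = 792893, q_3 = 28·1177 + 24 = 32980 → 792893/32980
APPEND 5: p_4 = 5·792893 + 28297 = 3992762, q_4 = 5·32980 + 1177 = 166077 → 3992762/166077
APPEND 26: p_5 = 26·3992762 + 792893 = 104604705, q_5 = 26·166077 + 32980 = 4350982 → 104604705/4350982
APPEND 18: p_6 = 18·104604705 + 3992762 = 1886877452, q_6 = 18·4350982 + 166077 = 78483753 → 1886877452/78483753
APPEND 4: p_7 = 4·1886877452 + 104604705 = 7652114513, q_7 = 4·78483753 + 4350982 = 318285994 → 7652114513/318285994
APPEND 7: p_8 = 7·7652114513 + 1886877452 = 55451679043, q_8 = 7·318285994 + 78483753 = 2306485711 → 55451679043/2306485711
APPEND 32: p_9 = 32·55451679043 + 7652114513 = 1782105843889, q_9 = 32·2306485711 + 318285994 = 74125828746 → 1782105843889/74125828746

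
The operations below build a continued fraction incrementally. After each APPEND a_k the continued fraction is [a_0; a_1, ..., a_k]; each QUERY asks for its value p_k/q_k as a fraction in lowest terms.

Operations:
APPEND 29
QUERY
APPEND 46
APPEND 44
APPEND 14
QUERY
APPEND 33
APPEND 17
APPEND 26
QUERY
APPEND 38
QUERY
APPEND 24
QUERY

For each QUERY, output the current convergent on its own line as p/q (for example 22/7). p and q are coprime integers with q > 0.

29/1
824101/28396
12094993812/416756495
460073908691/15852739787
11053868802396/380882511383

APPEND 29: p_0 = 29·1 + 0 = 29, q_0 = 29·0 + 1 = 1 → 29/1
APPEND 46: p_1 = 46·29 + 1 = 1335, q_1 = 46·1 + 0 = 46 → 1335/46
APPEND 44: p_2 = 44·1335 + 29 = 58769, q_2 = 44·46 + 1 = 2025 → 58769/2025
APPEND 14: p_3 = 14·58769 + 1335 = 824101, q_3 = 14·2025 + 46 = 28396 → 824101/28396
APPEND 33: p_4 = 33·824101 + 58769 = 27254102, q_4 = 33·28396 + 2025 = 939093 → 27254102/939093
APPEND 17: p_5 = 17·27254102 + 824101 = 464143835, q_5 = 17·939093 + 28396 = 15992977 → 464143835/15992977
APPEND 26: p_6 = 26·464143835 + 27254102 = 12094993812, q_6 = 26·15992977 + 939093 = 416756495 → 12094993812/416756495
APPEND 38: p_7 = 38·12094993812 + 464143835 = 460073908691, q_7 = 38·416756495 + 15992977 = 15852739787 → 460073908691/15852739787
APPEND 24: p_8 = 24·460073908691 + 12094993812 = 11053868802396, q_8 = 24·15852739787 + 416756495 = 380882511383 → 11053868802396/380882511383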